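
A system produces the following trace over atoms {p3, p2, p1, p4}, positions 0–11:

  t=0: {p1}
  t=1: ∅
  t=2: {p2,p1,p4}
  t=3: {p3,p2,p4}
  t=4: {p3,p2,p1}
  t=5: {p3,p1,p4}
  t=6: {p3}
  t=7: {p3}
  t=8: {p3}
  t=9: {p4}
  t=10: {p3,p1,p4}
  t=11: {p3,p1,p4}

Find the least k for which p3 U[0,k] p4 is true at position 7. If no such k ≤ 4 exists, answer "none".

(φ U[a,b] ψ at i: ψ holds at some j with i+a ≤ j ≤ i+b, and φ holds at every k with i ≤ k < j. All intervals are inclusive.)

2

Need earliest j ≥ 7 with p4, and p3 at every k in [7,j-1].
  j=7: rhs fails.
  j=8: rhs fails.
  j=9: rhs holds; lhs holds on [7,8]. k = 2.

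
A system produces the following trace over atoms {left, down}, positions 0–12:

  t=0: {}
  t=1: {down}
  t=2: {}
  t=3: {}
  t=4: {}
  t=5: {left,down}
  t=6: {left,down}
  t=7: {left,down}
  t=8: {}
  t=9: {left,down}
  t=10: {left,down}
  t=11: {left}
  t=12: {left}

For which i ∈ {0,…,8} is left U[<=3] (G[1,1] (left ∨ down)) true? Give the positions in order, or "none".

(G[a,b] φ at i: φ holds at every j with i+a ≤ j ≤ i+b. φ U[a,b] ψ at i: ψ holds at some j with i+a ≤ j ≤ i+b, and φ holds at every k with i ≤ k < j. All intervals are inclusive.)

0, 4, 5, 6, 7, 8

Evaluate at each i in [0,8]:
  i=0: ✓ (rhs at j=0)
  i=1: ✗ (lhs fails at k=1 before rhs at j=4)
  i=2: ✗ (lhs fails at k=2 before rhs at j=4)
  i=3: ✗ (lhs fails at k=3 before rhs at j=4)
  i=4: ✓ (rhs at j=4)
  i=5: ✓ (rhs at j=5)
  i=6: ✓ (rhs at j=6)
  i=7: ✓ (rhs at j=8; lhs holds on [7,7])
  i=8: ✓ (rhs at j=8)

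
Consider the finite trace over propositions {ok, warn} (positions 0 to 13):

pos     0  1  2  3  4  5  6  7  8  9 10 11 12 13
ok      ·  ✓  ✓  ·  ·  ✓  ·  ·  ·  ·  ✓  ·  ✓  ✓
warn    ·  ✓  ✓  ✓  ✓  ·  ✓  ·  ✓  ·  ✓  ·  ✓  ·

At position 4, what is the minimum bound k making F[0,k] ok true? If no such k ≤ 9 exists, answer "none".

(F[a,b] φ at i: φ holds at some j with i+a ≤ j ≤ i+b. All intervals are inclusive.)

Scan j = 4,5,… for ok:
  j=4: fails
  j=5: holds
First hit at j=5, so smallest k = 5-4 = 1.

1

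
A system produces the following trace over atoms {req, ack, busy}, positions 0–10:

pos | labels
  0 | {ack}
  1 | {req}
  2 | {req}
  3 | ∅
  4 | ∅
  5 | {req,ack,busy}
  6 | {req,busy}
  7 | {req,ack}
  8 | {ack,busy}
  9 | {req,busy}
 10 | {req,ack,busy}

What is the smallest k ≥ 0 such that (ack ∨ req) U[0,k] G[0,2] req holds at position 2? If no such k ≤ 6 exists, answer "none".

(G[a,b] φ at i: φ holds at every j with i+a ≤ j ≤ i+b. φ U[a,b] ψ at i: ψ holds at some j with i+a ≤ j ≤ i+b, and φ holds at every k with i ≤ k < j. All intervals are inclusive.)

Need earliest j ≥ 2 with G[0,2] req, and (ack ∨ req) at every k in [2,j-1].
  j=2: rhs fails.
  j=3: rhs fails.
  j=4: rhs fails.
  j=5: rhs holds but lhs fails at k=3.
  j=6: rhs fails.
  j=7: rhs fails.
  j=8: rhs fails.
No witness within the range → none.

none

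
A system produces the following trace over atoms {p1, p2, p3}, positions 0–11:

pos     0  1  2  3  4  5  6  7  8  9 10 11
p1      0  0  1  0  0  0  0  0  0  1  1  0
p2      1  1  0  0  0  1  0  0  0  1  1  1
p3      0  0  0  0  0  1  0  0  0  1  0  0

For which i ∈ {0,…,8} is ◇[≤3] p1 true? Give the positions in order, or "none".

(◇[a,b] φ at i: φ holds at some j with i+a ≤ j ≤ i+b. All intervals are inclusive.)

0, 1, 2, 6, 7, 8

Evaluate at each i in [0,8]:
  i=0: ✓ (witness j=2)
  i=1: ✓ (witness j=2)
  i=2: ✓ (witness j=2)
  i=3: ✗ (none in [3,6])
  i=4: ✗ (none in [4,7])
  i=5: ✗ (none in [5,8])
  i=6: ✓ (witness j=9)
  i=7: ✓ (witness j=9)
  i=8: ✓ (witness j=9)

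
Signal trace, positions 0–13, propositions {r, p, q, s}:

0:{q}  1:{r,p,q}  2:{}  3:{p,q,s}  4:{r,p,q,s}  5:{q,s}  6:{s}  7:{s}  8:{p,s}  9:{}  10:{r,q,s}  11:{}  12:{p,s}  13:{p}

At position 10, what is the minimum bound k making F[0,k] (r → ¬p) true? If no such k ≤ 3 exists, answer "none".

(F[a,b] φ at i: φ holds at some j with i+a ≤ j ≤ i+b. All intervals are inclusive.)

0

Scan j = 10,11,… for (r → ¬p):
  j=10: holds
First hit at j=10, so smallest k = 10-10 = 0.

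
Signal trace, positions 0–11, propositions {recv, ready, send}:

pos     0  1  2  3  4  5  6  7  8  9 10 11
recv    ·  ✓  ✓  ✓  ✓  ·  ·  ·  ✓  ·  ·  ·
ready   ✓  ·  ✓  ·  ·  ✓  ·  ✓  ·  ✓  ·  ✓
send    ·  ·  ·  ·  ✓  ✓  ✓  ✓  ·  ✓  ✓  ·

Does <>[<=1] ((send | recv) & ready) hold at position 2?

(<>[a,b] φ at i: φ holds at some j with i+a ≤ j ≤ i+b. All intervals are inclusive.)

Holds

Check ((send | recv) & ready) at each j in [2,3]:
  j=2: true
  j=3: false
Found at j=2 → formula holds.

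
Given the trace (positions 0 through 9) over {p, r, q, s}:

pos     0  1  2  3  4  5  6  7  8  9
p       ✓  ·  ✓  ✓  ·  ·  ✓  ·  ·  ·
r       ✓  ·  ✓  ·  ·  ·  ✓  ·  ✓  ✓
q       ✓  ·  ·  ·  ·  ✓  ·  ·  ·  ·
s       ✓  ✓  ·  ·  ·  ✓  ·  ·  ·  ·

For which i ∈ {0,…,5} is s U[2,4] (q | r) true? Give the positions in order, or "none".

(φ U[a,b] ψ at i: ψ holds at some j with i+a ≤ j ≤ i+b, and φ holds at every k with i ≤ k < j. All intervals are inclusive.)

0

Evaluate at each i in [0,5]:
  i=0: ✓ (rhs at j=2; lhs holds on [0,1])
  i=1: ✗ (lhs fails at k=2 before rhs at j=5)
  i=2: ✗ (lhs fails at k=2 before rhs at j=5)
  i=3: ✗ (lhs fails at k=3 before rhs at j=5)
  i=4: ✗ (lhs fails at k=4 before rhs at j=6)
  i=5: ✗ (lhs fails at k=6 before rhs at j=8)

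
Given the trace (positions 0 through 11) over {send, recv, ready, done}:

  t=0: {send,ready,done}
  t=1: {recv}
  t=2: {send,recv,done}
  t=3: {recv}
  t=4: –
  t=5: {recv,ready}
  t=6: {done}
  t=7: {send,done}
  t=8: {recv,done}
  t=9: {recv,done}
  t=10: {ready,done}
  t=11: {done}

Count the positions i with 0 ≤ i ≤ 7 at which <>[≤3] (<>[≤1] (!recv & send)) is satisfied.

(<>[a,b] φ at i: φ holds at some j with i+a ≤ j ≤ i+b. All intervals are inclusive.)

Evaluate at each i in [0,7]:
  i=0: ✓ (witness j=0)
  i=1: ✗ (none in [1,4])
  i=2: ✗ (none in [2,5])
  i=3: ✓ (witness j=6)
  i=4: ✓ (witness j=6)
  i=5: ✓ (witness j=6)
  i=6: ✓ (witness j=6)
  i=7: ✓ (witness j=7)
Positions where it holds: {0, 3, 4, 5, 6, 7} → 6.

6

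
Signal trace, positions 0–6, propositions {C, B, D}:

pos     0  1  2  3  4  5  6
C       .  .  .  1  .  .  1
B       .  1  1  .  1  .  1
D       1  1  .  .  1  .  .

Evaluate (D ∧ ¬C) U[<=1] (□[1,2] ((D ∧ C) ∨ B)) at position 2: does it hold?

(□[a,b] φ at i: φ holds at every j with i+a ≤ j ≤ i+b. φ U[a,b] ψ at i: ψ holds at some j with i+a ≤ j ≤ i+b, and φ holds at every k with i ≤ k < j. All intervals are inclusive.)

Need some j in [2,3] with □[1,2] ((D ∧ C) ∨ B), and (D ∧ ¬C) at every k in [2,j-1].
  j=2: □[1,2] ((D ∧ C) ∨ B) — fails at 3.
  j=3: □[1,2] ((D ∧ C) ∨ B) — fails at 5.
No j in the window works → until fails.

False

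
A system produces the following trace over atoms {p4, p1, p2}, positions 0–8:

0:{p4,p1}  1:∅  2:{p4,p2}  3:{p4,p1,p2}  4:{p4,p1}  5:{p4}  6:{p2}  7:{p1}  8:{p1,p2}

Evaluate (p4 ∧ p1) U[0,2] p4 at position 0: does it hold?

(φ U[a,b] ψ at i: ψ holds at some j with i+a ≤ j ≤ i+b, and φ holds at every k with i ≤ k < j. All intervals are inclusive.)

Need some j in [0,2] with p4, and (p4 ∧ p1) at every k in [0,j-1].
  j=0: p4 holds; no prefix to check → satisfied.

True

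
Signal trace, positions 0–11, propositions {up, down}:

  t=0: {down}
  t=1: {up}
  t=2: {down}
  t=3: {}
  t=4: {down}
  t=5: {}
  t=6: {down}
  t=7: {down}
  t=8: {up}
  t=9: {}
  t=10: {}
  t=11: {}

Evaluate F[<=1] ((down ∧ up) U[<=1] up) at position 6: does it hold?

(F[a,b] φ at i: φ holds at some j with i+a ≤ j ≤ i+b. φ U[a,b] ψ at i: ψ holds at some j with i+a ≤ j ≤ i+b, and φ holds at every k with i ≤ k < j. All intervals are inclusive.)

Does not hold

Check ((down ∧ up) U[<=1] up) at each j in [6,7]:
  j=6: fails
  j=7: fails
No position in the window satisfies it → formula fails.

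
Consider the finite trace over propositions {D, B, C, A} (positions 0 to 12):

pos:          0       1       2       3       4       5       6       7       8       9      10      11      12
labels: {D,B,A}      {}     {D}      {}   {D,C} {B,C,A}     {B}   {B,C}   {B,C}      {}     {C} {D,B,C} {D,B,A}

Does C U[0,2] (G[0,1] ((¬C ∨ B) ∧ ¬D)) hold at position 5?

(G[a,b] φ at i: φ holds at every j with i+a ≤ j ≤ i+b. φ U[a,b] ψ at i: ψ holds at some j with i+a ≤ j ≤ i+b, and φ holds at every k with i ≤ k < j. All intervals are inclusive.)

True

Need some j in [5,7] with G[0,1] ((¬C ∨ B) ∧ ¬D), and C at every k in [5,j-1].
  j=5: G[0,1] ((¬C ∨ B) ∧ ¬D) holds; no prefix to check → satisfied.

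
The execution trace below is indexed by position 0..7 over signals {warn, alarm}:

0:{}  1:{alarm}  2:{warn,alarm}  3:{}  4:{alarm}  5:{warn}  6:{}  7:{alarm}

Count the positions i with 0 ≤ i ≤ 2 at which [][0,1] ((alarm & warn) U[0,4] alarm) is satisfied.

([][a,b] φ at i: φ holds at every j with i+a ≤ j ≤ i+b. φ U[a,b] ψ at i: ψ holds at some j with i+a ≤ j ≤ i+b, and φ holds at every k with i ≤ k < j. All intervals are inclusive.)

1

Evaluate at each i in [0,2]:
  i=0: ✗ (fails at j=0)
  i=1: ✓ (all of [1,2])
  i=2: ✗ (fails at j=3)
Positions where it holds: {1} → 1.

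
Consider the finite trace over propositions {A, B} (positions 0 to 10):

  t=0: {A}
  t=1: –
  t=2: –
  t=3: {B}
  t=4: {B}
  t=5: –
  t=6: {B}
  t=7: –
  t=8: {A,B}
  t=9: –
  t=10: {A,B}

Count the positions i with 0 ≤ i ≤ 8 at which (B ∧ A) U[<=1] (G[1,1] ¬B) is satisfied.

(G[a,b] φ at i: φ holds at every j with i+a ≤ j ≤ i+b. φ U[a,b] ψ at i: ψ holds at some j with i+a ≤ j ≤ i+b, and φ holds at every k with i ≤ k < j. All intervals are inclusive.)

Evaluate at each i in [0,8]:
  i=0: ✓ (rhs at j=0)
  i=1: ✓ (rhs at j=1)
  i=2: ✗ (no rhs in [2,3])
  i=3: ✗ (lhs fails at k=3 before rhs at j=4)
  i=4: ✓ (rhs at j=4)
  i=5: ✗ (lhs fails at k=5 before rhs at j=6)
  i=6: ✓ (rhs at j=6)
  i=7: ✗ (lhs fails at k=7 before rhs at j=8)
  i=8: ✓ (rhs at j=8)
Positions where it holds: {0, 1, 4, 6, 8} → 5.

5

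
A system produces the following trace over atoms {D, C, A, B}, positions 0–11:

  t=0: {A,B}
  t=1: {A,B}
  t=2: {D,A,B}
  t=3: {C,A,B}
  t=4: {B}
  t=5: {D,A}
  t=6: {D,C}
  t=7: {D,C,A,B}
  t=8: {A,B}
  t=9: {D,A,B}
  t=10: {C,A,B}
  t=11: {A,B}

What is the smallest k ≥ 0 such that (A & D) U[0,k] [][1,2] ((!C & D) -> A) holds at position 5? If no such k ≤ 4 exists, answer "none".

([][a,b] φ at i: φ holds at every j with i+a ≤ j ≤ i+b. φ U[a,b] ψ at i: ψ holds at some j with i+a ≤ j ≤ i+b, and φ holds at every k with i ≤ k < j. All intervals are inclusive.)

Need earliest j ≥ 5 with [][1,2] ((!C & D) -> A), and (A & D) at every k in [5,j-1].
  j=5: rhs holds (empty prefix). k = 0.

0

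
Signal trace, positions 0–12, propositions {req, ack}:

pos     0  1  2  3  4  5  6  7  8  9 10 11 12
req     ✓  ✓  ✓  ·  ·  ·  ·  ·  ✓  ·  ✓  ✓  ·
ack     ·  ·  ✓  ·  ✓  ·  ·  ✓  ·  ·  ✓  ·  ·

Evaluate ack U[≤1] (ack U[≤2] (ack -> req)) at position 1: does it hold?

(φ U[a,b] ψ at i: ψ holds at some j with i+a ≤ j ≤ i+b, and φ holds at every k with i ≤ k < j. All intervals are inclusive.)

Holds

Need some j in [1,2] with (ack U[≤2] (ack -> req)), and ack at every k in [1,j-1].
  j=1: (ack U[≤2] (ack -> req)) holds; no prefix to check → satisfied.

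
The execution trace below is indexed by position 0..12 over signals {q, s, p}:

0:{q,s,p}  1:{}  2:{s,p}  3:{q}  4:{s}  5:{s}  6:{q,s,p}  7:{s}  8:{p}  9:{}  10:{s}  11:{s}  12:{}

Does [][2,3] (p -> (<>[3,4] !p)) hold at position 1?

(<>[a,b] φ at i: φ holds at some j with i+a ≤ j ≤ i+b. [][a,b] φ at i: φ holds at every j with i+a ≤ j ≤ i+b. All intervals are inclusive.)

Yes

Check (p -> (<>[3,4] !p)) at every j in [3,4]:
  j=3: antecedent false → ✓
  j=4: antecedent false → ✓
All positions satisfy it → formula holds.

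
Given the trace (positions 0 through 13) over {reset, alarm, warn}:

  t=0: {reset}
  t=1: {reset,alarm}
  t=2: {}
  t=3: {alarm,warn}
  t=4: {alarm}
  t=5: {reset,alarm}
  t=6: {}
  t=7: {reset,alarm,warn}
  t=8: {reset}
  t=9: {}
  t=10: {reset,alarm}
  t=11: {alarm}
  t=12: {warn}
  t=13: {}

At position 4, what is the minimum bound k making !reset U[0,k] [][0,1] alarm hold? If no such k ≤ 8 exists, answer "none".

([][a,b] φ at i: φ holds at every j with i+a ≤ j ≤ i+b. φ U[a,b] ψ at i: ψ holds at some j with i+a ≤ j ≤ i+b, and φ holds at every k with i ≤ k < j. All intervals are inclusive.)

0

Need earliest j ≥ 4 with [][0,1] alarm, and !reset at every k in [4,j-1].
  j=4: rhs holds (empty prefix). k = 0.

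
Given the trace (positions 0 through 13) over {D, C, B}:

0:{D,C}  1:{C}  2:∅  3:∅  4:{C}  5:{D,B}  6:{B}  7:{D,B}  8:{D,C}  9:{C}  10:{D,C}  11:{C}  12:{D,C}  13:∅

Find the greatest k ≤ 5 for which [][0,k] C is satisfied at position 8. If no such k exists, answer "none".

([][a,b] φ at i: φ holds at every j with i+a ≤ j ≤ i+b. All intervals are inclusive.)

4

C must hold from j=8 onward; find where it first fails.
  j=8: holds
  j=9: holds
  j=10: holds
  j=11: holds
  j=12: holds
  j=13: fails
Holds on [8,12], so largest k = 4.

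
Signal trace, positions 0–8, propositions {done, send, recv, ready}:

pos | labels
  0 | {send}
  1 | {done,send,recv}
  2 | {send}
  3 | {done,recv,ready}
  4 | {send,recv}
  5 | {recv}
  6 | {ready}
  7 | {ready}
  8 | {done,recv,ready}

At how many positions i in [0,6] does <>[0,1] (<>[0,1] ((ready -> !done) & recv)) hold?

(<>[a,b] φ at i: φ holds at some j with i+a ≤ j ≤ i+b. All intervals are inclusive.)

6

Evaluate at each i in [0,6]:
  i=0: ✓ (witness j=0)
  i=1: ✓ (witness j=1)
  i=2: ✓ (witness j=3)
  i=3: ✓ (witness j=3)
  i=4: ✓ (witness j=4)
  i=5: ✓ (witness j=5)
  i=6: ✗ (none in [6,7])
Positions where it holds: {0, 1, 2, 3, 4, 5} → 6.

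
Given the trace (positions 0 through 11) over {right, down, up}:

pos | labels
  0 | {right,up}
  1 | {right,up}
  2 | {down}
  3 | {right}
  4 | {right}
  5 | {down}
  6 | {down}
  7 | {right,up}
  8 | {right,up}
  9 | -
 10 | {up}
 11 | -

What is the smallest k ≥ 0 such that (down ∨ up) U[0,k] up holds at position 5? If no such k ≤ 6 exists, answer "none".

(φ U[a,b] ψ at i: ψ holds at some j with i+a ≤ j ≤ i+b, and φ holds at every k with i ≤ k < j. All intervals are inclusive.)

2

Need earliest j ≥ 5 with up, and (down ∨ up) at every k in [5,j-1].
  j=5: rhs fails.
  j=6: rhs fails.
  j=7: rhs holds; lhs holds on [5,6]. k = 2.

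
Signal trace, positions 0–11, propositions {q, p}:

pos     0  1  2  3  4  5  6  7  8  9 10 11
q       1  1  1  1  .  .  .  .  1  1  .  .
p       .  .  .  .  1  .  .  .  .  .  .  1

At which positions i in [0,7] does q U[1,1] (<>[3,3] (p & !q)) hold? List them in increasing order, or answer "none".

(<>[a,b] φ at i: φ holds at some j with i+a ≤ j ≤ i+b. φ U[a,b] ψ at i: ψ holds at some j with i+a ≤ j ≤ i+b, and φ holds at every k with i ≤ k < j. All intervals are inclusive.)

Evaluate at each i in [0,7]:
  i=0: ✓ (rhs at j=1; lhs holds on [0,0])
  i=1: ✗ (no rhs in [2,2])
  i=2: ✗ (no rhs in [3,3])
  i=3: ✗ (no rhs in [4,4])
  i=4: ✗ (no rhs in [5,5])
  i=5: ✗ (no rhs in [6,6])
  i=6: ✗ (no rhs in [7,7])
  i=7: ✗ (lhs fails at k=7 before rhs at j=8)

0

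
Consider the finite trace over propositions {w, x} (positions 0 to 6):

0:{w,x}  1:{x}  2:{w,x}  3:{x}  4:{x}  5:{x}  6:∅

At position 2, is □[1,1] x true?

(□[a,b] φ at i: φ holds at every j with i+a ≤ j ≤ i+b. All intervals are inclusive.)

Holds

Check x at every j in [3,3]:
  j=3: true
All positions satisfy it → formula holds.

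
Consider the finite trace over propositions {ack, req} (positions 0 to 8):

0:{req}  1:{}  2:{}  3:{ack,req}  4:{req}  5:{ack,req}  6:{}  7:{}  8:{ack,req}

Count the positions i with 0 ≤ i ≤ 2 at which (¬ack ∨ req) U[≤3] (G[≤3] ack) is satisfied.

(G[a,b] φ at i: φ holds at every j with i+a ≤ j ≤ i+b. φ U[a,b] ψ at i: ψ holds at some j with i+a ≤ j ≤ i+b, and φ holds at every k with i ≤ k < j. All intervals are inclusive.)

0

Evaluate at each i in [0,2]:
  i=0: ✗ (no rhs in [0,3])
  i=1: ✗ (no rhs in [1,4])
  i=2: ✗ (no rhs in [2,5])
Positions where it holds: {} → 0.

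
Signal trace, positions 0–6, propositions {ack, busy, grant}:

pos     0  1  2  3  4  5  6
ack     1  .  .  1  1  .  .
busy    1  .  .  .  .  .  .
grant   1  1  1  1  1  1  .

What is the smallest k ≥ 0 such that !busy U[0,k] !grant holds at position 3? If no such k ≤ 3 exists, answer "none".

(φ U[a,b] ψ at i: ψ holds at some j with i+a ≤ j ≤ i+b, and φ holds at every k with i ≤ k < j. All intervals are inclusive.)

3

Need earliest j ≥ 3 with !grant, and !busy at every k in [3,j-1].
  j=3: rhs fails.
  j=4: rhs fails.
  j=5: rhs fails.
  j=6: rhs holds; lhs holds on [3,5]. k = 3.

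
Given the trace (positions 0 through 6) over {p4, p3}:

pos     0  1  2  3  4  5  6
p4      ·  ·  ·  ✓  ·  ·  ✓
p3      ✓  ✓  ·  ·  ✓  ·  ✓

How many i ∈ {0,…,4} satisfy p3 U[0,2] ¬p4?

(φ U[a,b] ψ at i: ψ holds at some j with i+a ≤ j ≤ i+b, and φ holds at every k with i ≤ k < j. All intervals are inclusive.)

4

Evaluate at each i in [0,4]:
  i=0: ✓ (rhs at j=0)
  i=1: ✓ (rhs at j=1)
  i=2: ✓ (rhs at j=2)
  i=3: ✗ (lhs fails at k=3 before rhs at j=4)
  i=4: ✓ (rhs at j=4)
Positions where it holds: {0, 1, 2, 4} → 4.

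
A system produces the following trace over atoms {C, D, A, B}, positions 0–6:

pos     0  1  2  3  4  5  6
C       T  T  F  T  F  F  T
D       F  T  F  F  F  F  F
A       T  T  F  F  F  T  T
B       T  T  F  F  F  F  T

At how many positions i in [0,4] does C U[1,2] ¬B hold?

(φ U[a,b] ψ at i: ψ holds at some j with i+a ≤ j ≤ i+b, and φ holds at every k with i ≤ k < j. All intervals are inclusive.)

3

Evaluate at each i in [0,4]:
  i=0: ✓ (rhs at j=2; lhs holds on [0,1])
  i=1: ✓ (rhs at j=2; lhs holds on [1,1])
  i=2: ✗ (lhs fails at k=2 before rhs at j=3)
  i=3: ✓ (rhs at j=4; lhs holds on [3,3])
  i=4: ✗ (lhs fails at k=4 before rhs at j=5)
Positions where it holds: {0, 1, 3} → 3.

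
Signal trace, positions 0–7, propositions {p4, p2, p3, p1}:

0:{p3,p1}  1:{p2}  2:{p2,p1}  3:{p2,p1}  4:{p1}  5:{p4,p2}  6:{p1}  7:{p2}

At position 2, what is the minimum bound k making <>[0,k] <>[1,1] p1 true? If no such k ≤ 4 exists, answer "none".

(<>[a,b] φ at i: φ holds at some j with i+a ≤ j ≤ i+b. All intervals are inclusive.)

0

Scan j = 2,3,… for <>[1,1] p1:
  j=2: holds
First hit at j=2, so smallest k = 2-2 = 0.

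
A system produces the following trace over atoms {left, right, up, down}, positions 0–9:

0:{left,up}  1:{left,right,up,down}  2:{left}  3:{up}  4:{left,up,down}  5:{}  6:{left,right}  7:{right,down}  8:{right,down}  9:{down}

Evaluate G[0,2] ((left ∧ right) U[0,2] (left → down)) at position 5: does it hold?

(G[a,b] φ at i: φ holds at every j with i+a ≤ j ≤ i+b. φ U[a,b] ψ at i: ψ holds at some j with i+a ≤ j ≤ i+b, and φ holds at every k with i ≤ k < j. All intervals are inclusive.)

Check ((left ∧ right) U[0,2] (left → down)) at every j in [5,7]:
  j=5: holds
  j=6: holds
  j=7: holds
All positions satisfy it → formula holds.

Holds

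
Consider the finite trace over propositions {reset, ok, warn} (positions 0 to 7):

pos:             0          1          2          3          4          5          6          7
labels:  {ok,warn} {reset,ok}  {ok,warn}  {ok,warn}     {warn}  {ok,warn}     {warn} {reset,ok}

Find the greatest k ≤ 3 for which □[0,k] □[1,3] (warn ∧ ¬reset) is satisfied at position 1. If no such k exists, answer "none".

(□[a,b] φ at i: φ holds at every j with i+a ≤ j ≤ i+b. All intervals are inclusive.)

2

□[1,3] (warn ∧ ¬reset) must hold from j=1 onward; find where it first fails.
  j=1: holds
  j=2: holds
  j=3: holds
  j=4: fails
Holds on [1,3], so largest k = 2.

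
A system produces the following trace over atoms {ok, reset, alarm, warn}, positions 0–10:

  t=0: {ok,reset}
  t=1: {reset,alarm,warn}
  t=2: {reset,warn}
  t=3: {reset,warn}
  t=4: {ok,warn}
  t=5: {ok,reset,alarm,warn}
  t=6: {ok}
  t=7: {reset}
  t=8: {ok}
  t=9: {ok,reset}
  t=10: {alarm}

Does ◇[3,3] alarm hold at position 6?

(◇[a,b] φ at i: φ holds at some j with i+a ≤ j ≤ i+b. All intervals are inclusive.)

Check alarm at each j in [9,9]:
  j=9: false
No position in the window satisfies it → formula fails.

No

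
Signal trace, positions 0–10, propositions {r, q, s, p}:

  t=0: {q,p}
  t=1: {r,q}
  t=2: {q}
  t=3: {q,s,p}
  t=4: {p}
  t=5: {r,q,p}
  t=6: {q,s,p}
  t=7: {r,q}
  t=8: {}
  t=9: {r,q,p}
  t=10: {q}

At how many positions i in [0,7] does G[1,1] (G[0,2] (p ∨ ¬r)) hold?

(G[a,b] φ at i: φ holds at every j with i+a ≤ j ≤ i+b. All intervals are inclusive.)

Evaluate at each i in [0,7]:
  i=0: ✗ (fails at j=1)
  i=1: ✓ (all of [2,2])
  i=2: ✓ (all of [3,3])
  i=3: ✓ (all of [4,4])
  i=4: ✗ (fails at j=5)
  i=5: ✗ (fails at j=6)
  i=6: ✗ (fails at j=7)
  i=7: ✓ (all of [8,8])
Positions where it holds: {1, 2, 3, 7} → 4.

4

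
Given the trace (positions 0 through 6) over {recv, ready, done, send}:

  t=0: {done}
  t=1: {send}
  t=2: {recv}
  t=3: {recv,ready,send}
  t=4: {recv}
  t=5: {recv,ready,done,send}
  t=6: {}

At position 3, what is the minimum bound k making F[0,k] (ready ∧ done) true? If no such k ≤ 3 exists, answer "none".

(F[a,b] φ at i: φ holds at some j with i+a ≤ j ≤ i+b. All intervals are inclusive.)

Scan j = 3,4,… for (ready ∧ done):
  j=3: fails
  j=4: fails
  j=5: holds
First hit at j=5, so smallest k = 5-3 = 2.

2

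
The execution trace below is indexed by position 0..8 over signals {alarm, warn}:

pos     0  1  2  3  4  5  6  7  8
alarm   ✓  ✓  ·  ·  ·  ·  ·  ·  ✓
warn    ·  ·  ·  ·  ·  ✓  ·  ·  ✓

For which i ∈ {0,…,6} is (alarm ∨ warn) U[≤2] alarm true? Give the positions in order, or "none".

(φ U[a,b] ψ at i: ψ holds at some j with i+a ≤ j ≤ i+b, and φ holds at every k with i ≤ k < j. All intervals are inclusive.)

Evaluate at each i in [0,6]:
  i=0: ✓ (rhs at j=0)
  i=1: ✓ (rhs at j=1)
  i=2: ✗ (no rhs in [2,4])
  i=3: ✗ (no rhs in [3,5])
  i=4: ✗ (no rhs in [4,6])
  i=5: ✗ (no rhs in [5,7])
  i=6: ✗ (lhs fails at k=6 before rhs at j=8)

0, 1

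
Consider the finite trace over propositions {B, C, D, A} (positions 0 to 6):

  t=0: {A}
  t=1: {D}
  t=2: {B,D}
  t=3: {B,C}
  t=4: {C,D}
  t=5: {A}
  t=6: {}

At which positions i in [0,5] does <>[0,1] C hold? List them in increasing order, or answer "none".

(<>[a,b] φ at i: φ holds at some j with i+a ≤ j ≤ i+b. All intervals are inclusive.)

Evaluate at each i in [0,5]:
  i=0: ✗ (none in [0,1])
  i=1: ✗ (none in [1,2])
  i=2: ✓ (witness j=3)
  i=3: ✓ (witness j=3)
  i=4: ✓ (witness j=4)
  i=5: ✗ (none in [5,6])

2, 3, 4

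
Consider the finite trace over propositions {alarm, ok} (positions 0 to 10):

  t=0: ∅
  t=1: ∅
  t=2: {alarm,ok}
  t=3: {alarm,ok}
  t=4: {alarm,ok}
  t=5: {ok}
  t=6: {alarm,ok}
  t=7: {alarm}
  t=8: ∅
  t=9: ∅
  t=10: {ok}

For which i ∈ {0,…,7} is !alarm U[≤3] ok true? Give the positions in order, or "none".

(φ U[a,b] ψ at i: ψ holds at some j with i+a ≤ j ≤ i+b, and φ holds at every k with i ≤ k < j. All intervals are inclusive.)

Evaluate at each i in [0,7]:
  i=0: ✓ (rhs at j=2; lhs holds on [0,1])
  i=1: ✓ (rhs at j=2; lhs holds on [1,1])
  i=2: ✓ (rhs at j=2)
  i=3: ✓ (rhs at j=3)
  i=4: ✓ (rhs at j=4)
  i=5: ✓ (rhs at j=5)
  i=6: ✓ (rhs at j=6)
  i=7: ✗ (lhs fails at k=7 before rhs at j=10)

0, 1, 2, 3, 4, 5, 6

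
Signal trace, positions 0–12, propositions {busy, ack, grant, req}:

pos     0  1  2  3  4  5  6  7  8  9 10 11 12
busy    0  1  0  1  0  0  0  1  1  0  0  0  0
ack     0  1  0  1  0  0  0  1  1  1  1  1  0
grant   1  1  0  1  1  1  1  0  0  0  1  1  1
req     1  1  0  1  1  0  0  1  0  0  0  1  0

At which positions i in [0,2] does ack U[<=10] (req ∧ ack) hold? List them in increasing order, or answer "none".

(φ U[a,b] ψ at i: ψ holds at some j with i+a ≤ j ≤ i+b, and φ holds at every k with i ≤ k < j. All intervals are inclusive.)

Evaluate at each i in [0,2]:
  i=0: ✗ (lhs fails at k=0 before rhs at j=1)
  i=1: ✓ (rhs at j=1)
  i=2: ✗ (lhs fails at k=2 before rhs at j=3)

1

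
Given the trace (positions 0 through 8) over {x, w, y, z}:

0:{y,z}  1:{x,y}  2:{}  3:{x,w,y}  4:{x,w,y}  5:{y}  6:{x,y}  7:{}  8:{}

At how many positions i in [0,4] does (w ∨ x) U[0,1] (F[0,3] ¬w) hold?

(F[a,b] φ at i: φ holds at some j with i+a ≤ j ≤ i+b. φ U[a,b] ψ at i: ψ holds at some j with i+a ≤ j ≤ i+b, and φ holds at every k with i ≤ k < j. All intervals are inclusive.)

5

Evaluate at each i in [0,4]:
  i=0: ✓ (rhs at j=0)
  i=1: ✓ (rhs at j=1)
  i=2: ✓ (rhs at j=2)
  i=3: ✓ (rhs at j=3)
  i=4: ✓ (rhs at j=4)
Positions where it holds: {0, 1, 2, 3, 4} → 5.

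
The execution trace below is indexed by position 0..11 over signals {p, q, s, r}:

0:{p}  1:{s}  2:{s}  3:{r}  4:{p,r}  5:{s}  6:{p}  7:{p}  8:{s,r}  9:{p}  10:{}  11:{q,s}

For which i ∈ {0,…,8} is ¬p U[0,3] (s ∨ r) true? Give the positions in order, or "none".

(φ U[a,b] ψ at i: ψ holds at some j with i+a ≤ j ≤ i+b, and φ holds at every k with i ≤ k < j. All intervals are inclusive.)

1, 2, 3, 4, 5, 8

Evaluate at each i in [0,8]:
  i=0: ✗ (lhs fails at k=0 before rhs at j=1)
  i=1: ✓ (rhs at j=1)
  i=2: ✓ (rhs at j=2)
  i=3: ✓ (rhs at j=3)
  i=4: ✓ (rhs at j=4)
  i=5: ✓ (rhs at j=5)
  i=6: ✗ (lhs fails at k=6 before rhs at j=8)
  i=7: ✗ (lhs fails at k=7 before rhs at j=8)
  i=8: ✓ (rhs at j=8)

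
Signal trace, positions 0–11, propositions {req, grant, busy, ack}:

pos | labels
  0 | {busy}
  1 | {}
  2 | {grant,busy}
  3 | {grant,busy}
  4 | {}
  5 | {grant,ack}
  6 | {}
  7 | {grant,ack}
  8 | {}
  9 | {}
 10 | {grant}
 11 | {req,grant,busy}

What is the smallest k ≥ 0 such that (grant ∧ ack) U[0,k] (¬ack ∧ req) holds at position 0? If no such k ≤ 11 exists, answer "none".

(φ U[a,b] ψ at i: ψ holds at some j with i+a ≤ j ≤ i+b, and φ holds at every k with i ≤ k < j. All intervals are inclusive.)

none

Need earliest j ≥ 0 with (¬ack ∧ req), and (grant ∧ ack) at every k in [0,j-1].
  j=0: rhs fails.
  j=1: rhs fails.
  j=2: rhs fails.
  j=3: rhs fails.
  j=4: rhs fails.
  j=5: rhs fails.
  j=6: rhs fails.
  j=7: rhs fails.
  j=8: rhs fails.
  j=9: rhs fails.
  j=10: rhs fails.
  j=11: rhs holds but lhs fails at k=0.
No witness within the range → none.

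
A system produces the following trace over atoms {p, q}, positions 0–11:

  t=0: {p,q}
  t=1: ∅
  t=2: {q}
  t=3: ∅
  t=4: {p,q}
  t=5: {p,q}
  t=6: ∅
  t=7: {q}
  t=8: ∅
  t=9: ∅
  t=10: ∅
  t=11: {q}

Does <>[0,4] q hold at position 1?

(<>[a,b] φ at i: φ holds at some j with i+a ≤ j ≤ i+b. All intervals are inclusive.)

Check q at each j in [1,5]:
  j=1: false
  j=2: true
  j=3: false
  j=4: true
  j=5: true
Found at j=2 → formula holds.

True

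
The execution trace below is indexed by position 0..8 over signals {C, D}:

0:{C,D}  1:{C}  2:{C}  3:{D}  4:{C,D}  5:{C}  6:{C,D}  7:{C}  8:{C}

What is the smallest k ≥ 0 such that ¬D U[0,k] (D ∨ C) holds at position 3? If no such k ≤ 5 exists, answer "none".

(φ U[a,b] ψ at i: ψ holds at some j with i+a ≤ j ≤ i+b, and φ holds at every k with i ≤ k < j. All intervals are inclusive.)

Need earliest j ≥ 3 with (D ∨ C), and ¬D at every k in [3,j-1].
  j=3: rhs holds (empty prefix). k = 0.

0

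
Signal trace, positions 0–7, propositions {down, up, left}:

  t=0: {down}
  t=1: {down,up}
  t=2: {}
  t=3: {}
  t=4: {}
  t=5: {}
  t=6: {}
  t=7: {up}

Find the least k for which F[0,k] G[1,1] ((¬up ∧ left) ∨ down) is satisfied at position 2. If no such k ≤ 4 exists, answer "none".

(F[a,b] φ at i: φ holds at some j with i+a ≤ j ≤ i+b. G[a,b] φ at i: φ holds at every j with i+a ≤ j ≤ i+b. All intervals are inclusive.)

Scan j = 2,3,… for G[1,1] ((¬up ∧ left) ∨ down):
  j=2: fails
  j=3: fails
  j=4: fails
  j=5: fails
  j=6: fails
No j in [2,6] satisfies it → none.

none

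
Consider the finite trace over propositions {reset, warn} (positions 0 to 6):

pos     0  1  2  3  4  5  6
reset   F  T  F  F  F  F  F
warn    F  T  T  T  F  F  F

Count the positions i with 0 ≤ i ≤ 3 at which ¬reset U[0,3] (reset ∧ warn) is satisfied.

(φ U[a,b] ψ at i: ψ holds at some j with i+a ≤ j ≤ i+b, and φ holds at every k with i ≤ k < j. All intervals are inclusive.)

Evaluate at each i in [0,3]:
  i=0: ✓ (rhs at j=1; lhs holds on [0,0])
  i=1: ✓ (rhs at j=1)
  i=2: ✗ (no rhs in [2,5])
  i=3: ✗ (no rhs in [3,6])
Positions where it holds: {0, 1} → 2.

2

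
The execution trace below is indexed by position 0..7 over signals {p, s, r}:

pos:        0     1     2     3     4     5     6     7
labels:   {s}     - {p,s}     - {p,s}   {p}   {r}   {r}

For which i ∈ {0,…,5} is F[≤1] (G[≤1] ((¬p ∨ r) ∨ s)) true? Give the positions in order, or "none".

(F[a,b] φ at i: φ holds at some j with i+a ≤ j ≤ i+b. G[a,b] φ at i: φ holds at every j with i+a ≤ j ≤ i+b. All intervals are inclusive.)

0, 1, 2, 3, 5

Evaluate at each i in [0,5]:
  i=0: ✓ (witness j=0)
  i=1: ✓ (witness j=1)
  i=2: ✓ (witness j=2)
  i=3: ✓ (witness j=3)
  i=4: ✗ (none in [4,5])
  i=5: ✓ (witness j=6)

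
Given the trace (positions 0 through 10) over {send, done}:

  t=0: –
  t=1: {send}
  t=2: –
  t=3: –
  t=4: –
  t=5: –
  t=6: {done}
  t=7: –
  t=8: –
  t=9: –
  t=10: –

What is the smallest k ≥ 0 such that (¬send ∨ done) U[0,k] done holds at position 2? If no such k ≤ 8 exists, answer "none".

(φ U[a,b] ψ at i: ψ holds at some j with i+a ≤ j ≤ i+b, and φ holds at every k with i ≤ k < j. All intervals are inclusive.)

Need earliest j ≥ 2 with done, and (¬send ∨ done) at every k in [2,j-1].
  j=2: rhs fails.
  j=3: rhs fails.
  j=4: rhs fails.
  j=5: rhs fails.
  j=6: rhs holds; lhs holds on [2,5]. k = 4.

4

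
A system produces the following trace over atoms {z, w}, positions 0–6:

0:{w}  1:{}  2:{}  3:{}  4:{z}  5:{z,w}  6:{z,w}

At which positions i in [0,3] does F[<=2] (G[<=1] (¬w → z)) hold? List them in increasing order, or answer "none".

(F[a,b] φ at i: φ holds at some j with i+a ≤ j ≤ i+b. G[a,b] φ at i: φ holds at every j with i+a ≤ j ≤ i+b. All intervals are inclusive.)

2, 3

Evaluate at each i in [0,3]:
  i=0: ✗ (none in [0,2])
  i=1: ✗ (none in [1,3])
  i=2: ✓ (witness j=4)
  i=3: ✓ (witness j=4)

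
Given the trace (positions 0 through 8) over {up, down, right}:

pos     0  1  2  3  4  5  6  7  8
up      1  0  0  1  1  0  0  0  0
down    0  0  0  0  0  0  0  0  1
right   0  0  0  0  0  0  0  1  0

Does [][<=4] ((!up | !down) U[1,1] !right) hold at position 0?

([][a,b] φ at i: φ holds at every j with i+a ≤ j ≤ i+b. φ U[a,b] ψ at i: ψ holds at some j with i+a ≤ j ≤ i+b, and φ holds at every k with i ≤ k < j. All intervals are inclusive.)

Check ((!up | !down) U[1,1] !right) at every j in [0,4]:
  j=0: holds
  j=1: holds
  j=2: holds
  j=3: holds
  j=4: holds
All positions satisfy it → formula holds.

Yes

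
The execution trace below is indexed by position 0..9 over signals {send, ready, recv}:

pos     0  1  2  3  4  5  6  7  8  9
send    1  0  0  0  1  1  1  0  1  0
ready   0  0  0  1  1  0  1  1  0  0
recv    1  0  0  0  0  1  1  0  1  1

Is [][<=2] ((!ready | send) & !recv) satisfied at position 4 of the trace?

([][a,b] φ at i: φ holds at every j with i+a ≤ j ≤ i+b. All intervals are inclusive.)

Does not hold

Check ((!ready | send) & !recv) at every j in [4,6]:
  j=4: true
  j=5: false
  j=6: false
Fails at j=5 → formula fails.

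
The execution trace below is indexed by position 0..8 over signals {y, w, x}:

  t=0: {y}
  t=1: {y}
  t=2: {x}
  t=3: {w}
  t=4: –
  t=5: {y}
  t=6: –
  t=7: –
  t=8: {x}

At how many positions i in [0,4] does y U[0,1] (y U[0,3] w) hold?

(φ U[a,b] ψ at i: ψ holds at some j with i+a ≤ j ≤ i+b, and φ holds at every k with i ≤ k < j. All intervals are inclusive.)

Evaluate at each i in [0,4]:
  i=0: ✗ (no rhs in [0,1])
  i=1: ✗ (no rhs in [1,2])
  i=2: ✗ (lhs fails at k=2 before rhs at j=3)
  i=3: ✓ (rhs at j=3)
  i=4: ✗ (no rhs in [4,5])
Positions where it holds: {3} → 1.

1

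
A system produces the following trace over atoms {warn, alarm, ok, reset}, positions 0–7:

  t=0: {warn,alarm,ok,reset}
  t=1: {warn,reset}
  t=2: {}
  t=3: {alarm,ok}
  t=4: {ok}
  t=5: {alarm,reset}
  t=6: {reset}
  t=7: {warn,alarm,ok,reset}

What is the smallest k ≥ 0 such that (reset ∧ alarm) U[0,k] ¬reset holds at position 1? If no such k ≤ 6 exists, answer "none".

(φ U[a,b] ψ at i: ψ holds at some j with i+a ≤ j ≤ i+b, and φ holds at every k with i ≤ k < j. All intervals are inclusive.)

none

Need earliest j ≥ 1 with ¬reset, and (reset ∧ alarm) at every k in [1,j-1].
  j=1: rhs fails.
  j=2: rhs holds but lhs fails at k=1.
  j=3: rhs holds but lhs fails at k=1.
  j=4: rhs holds but lhs fails at k=1.
  j=5: rhs fails.
  j=6: rhs fails.
  j=7: rhs fails.
No witness within the range → none.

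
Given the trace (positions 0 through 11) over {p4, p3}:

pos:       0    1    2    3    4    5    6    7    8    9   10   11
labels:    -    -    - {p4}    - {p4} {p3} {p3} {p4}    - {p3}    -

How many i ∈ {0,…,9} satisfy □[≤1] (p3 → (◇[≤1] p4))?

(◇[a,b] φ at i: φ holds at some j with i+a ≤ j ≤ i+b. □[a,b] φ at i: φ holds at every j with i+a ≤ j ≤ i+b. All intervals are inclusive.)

7

Evaluate at each i in [0,9]:
  i=0: ✓ (all of [0,1])
  i=1: ✓ (all of [1,2])
  i=2: ✓ (all of [2,3])
  i=3: ✓ (all of [3,4])
  i=4: ✓ (all of [4,5])
  i=5: ✗ (fails at j=6)
  i=6: ✗ (fails at j=6)
  i=7: ✓ (all of [7,8])
  i=8: ✓ (all of [8,9])
  i=9: ✗ (fails at j=10)
Positions where it holds: {0, 1, 2, 3, 4, 7, 8} → 7.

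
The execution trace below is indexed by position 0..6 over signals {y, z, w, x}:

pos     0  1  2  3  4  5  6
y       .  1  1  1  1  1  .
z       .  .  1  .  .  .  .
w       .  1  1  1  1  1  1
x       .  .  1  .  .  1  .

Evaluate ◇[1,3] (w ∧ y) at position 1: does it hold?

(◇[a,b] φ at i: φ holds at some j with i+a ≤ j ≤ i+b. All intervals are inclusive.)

Check (w ∧ y) at each j in [2,4]:
  j=2: true
  j=3: true
  j=4: true
Found at j=2 → formula holds.

True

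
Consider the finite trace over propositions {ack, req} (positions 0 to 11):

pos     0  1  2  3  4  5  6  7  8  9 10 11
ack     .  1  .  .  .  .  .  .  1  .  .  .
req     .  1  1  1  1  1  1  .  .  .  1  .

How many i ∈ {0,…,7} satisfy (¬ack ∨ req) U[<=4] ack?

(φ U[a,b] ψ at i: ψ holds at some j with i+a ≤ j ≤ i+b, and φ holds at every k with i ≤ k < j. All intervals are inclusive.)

Evaluate at each i in [0,7]:
  i=0: ✓ (rhs at j=1; lhs holds on [0,0])
  i=1: ✓ (rhs at j=1)
  i=2: ✗ (no rhs in [2,6])
  i=3: ✗ (no rhs in [3,7])
  i=4: ✓ (rhs at j=8; lhs holds on [4,7])
  i=5: ✓ (rhs at j=8; lhs holds on [5,7])
  i=6: ✓ (rhs at j=8; lhs holds on [6,7])
  i=7: ✓ (rhs at j=8; lhs holds on [7,7])
Positions where it holds: {0, 1, 4, 5, 6, 7} → 6.

6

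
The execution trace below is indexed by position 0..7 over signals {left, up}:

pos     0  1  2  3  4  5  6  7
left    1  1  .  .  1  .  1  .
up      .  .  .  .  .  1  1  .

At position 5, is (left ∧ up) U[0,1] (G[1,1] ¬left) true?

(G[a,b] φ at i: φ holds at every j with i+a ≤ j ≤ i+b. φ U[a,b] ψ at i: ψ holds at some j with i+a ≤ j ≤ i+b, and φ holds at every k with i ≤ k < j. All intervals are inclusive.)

No

Need some j in [5,6] with G[1,1] ¬left, and (left ∧ up) at every k in [5,j-1].
  j=5: G[1,1] ¬left — fails at 6.
  j=6: G[1,1] ¬left holds, but (left ∧ up) fails at k=5 → not this j.
No j in the window works → until fails.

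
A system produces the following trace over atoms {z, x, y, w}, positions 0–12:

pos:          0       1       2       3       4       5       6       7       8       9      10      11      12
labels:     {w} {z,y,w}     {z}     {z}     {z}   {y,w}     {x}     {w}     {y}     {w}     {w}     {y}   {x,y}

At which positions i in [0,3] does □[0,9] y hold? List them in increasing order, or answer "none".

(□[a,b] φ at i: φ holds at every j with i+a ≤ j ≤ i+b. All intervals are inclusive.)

none

Evaluate at each i in [0,3]:
  i=0: ✗ (fails at j=0)
  i=1: ✗ (fails at j=2)
  i=2: ✗ (fails at j=2)
  i=3: ✗ (fails at j=3)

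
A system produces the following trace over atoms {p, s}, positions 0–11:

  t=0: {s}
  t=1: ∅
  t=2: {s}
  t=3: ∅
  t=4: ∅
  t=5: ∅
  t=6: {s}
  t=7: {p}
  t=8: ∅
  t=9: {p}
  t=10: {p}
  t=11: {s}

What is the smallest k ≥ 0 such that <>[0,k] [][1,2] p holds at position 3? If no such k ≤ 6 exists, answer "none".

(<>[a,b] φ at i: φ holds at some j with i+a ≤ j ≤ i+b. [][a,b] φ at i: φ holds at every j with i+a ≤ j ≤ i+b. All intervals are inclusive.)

Scan j = 3,4,… for [][1,2] p:
  j=3: fails
  j=4: fails
  j=5: fails
  j=6: fails
  j=7: fails
  j=8: holds
First hit at j=8, so smallest k = 8-3 = 5.

5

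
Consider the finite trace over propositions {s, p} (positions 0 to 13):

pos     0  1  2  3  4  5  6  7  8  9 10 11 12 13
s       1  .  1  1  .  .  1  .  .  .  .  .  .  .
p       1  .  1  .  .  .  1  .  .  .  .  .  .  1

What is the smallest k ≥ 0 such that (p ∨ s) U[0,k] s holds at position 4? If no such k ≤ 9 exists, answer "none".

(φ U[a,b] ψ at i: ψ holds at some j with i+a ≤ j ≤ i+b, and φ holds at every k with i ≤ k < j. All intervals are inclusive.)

Need earliest j ≥ 4 with s, and (p ∨ s) at every k in [4,j-1].
  j=4: rhs fails.
  j=5: rhs fails.
  j=6: rhs holds but lhs fails at k=4.
  j=7: rhs fails.
  j=8: rhs fails.
  j=9: rhs fails.
  j=10: rhs fails.
  j=11: rhs fails.
  j=12: rhs fails.
  j=13: rhs fails.
No witness within the range → none.

none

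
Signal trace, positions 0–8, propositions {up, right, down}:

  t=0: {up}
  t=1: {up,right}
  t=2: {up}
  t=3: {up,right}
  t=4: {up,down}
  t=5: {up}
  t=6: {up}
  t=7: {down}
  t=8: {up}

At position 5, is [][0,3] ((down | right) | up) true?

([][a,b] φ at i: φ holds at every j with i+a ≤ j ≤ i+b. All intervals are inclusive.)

Check ((down | right) | up) at every j in [5,8]:
  j=5: true
  j=6: true
  j=7: true
  j=8: true
All positions satisfy it → formula holds.

True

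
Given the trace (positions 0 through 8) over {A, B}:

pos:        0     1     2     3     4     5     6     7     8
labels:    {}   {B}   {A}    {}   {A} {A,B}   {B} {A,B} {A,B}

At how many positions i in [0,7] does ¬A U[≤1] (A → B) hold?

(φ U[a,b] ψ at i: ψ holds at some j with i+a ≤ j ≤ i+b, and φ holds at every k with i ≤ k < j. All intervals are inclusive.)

6

Evaluate at each i in [0,7]:
  i=0: ✓ (rhs at j=0)
  i=1: ✓ (rhs at j=1)
  i=2: ✗ (lhs fails at k=2 before rhs at j=3)
  i=3: ✓ (rhs at j=3)
  i=4: ✗ (lhs fails at k=4 before rhs at j=5)
  i=5: ✓ (rhs at j=5)
  i=6: ✓ (rhs at j=6)
  i=7: ✓ (rhs at j=7)
Positions where it holds: {0, 1, 3, 5, 6, 7} → 6.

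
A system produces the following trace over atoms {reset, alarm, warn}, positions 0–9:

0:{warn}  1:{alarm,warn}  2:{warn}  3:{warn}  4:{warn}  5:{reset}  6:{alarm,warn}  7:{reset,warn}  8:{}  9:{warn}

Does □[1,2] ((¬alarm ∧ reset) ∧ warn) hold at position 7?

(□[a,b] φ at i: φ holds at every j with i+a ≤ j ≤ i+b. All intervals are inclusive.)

No

Check ((¬alarm ∧ reset) ∧ warn) at every j in [8,9]:
  j=8: false
  j=9: false
Fails at j=8 → formula fails.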